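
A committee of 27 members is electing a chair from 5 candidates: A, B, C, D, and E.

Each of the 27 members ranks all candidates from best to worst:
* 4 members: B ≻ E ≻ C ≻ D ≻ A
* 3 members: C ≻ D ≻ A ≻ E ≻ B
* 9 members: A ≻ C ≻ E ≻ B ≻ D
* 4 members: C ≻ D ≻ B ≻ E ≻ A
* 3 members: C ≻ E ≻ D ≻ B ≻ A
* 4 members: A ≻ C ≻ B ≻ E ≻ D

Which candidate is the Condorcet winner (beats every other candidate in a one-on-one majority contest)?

C

C vs A: 14–13
C vs B: 23–4
C vs D: 27–0
C vs E: 23–4
C beats every other candidate.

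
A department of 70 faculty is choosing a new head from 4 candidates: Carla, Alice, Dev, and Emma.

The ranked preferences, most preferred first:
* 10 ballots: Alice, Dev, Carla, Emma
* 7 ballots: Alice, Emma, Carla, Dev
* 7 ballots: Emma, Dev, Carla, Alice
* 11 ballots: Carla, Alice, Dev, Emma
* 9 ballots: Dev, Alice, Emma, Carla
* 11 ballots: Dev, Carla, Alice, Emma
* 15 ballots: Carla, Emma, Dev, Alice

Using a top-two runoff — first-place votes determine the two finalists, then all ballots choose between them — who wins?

Round 1 first-place votes: Carla 26, Alice 17, Dev 20, Emma 7. Carla and Dev advance.
Runoff: Carla is ranked above Dev on 33 ballots, Dev above Carla on 37.

Dev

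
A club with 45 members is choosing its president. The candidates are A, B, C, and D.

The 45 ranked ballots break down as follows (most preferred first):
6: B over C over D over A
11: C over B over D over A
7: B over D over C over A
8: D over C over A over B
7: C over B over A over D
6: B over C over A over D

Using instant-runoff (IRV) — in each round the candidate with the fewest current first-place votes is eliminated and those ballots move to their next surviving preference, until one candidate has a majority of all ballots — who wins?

C

Round 1: A 0, B 19, C 18, D 8. A eliminated.
Round 2: B 19, C 18, D 8. D eliminated.
Round 3: B 19, C 26. C has a majority (≥23).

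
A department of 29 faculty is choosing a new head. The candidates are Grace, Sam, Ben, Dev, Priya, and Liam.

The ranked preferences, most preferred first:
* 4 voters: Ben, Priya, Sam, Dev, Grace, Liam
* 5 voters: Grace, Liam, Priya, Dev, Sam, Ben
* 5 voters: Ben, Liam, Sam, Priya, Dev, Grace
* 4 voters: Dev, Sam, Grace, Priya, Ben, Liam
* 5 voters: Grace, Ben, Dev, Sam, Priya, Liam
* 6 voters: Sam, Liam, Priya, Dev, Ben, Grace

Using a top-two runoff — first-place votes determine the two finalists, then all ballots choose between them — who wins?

Ben

Round 1 first-place votes: Grace 10, Sam 6, Ben 9, Dev 4, Priya 0, Liam 0. Grace and Ben advance.
Runoff: Grace is ranked above Ben on 14 ballots, Ben above Grace on 15.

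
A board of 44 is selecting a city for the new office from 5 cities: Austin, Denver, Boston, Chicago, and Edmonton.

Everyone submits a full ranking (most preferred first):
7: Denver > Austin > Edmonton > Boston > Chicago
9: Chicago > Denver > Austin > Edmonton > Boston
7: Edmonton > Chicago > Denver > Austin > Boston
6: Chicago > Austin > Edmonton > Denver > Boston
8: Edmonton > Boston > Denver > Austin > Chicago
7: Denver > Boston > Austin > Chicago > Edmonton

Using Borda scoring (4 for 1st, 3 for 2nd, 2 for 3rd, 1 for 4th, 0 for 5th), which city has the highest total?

Austin: 7×3 + 9×2 + 7×1 + 6×3 + 8×1 + 7×2 = 86
Denver: 7×4 + 9×3 + 7×2 + 6×1 + 8×2 + 7×4 = 119
Boston: 7×1 + 9×0 + 7×0 + 6×0 + 8×3 + 7×3 = 52
Chicago: 7×0 + 9×4 + 7×3 + 6×4 + 8×0 + 7×1 = 88
Edmonton: 7×2 + 9×1 + 7×4 + 6×2 + 8×4 + 7×0 = 95

Denver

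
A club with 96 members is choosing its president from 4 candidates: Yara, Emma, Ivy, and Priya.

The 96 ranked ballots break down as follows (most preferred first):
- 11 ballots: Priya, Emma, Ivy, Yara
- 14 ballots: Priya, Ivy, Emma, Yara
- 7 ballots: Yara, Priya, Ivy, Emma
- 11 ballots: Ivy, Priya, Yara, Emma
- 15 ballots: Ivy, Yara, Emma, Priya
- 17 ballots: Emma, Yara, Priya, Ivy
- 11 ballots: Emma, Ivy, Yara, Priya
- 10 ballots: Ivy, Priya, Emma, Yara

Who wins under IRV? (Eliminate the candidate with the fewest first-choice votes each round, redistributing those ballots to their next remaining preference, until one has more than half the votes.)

Priya

Round 1: Yara 7, Emma 28, Ivy 36, Priya 25. Yara eliminated.
Round 2: Emma 28, Ivy 36, Priya 32. Emma eliminated.
Round 3: Ivy 47, Priya 49. Priya has a majority (≥49).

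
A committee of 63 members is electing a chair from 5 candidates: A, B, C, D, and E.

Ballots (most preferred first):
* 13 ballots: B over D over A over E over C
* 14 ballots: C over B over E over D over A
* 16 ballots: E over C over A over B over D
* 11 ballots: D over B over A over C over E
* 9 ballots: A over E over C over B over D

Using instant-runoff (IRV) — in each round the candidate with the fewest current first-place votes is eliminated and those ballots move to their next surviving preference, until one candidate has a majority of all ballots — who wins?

Round 1: A 9, B 13, C 14, D 11, E 16. A eliminated.
Round 2: B 13, C 14, D 11, E 25. D eliminated.
Round 3: B 24, C 14, E 25. C eliminated.
Round 4: B 38, E 25. B has a majority (≥32).

B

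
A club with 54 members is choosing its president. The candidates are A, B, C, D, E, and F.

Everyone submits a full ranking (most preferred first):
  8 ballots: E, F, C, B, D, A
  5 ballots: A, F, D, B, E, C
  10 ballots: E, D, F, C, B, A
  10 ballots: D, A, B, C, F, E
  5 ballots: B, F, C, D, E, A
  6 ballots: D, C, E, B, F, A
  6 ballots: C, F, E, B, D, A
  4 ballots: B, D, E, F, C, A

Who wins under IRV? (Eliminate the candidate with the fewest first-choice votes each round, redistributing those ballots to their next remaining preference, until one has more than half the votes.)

Round 1: A 5, B 9, C 6, D 16, E 18, F 0. F eliminated.
Round 2: A 5, B 9, C 6, D 16, E 18. A eliminated.
Round 3: B 9, C 6, D 21, E 18. C eliminated.
Round 4: B 9, D 21, E 24. B eliminated.
Round 5: D 30, E 24. D has a majority (≥28).

D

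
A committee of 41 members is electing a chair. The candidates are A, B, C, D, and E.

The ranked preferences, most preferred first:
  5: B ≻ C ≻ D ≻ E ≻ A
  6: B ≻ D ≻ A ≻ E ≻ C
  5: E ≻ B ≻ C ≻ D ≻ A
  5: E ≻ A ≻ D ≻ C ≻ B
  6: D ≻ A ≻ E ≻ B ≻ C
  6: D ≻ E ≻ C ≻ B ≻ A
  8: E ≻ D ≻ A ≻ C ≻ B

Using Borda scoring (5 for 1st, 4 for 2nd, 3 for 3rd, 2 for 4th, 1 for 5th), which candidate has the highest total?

D

A: 5×1 + 6×3 + 5×1 + 5×4 + 6×4 + 6×1 + 8×3 = 102
B: 5×5 + 6×5 + 5×4 + 5×1 + 6×2 + 6×2 + 8×1 = 112
C: 5×4 + 6×1 + 5×3 + 5×2 + 6×1 + 6×3 + 8×2 = 91
D: 5×3 + 6×4 + 5×2 + 5×3 + 6×5 + 6×5 + 8×4 = 156
E: 5×2 + 6×2 + 5×5 + 5×5 + 6×3 + 6×4 + 8×5 = 154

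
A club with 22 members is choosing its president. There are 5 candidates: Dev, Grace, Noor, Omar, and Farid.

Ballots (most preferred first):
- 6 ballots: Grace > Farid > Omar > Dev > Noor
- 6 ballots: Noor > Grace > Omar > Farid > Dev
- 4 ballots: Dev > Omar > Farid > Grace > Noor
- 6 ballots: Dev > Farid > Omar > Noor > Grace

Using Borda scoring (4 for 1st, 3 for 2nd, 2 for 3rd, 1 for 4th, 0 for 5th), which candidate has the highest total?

Farid

Dev: 6×1 + 6×0 + 4×4 + 6×4 = 46
Grace: 6×4 + 6×3 + 4×1 + 6×0 = 46
Noor: 6×0 + 6×4 + 4×0 + 6×1 = 30
Omar: 6×2 + 6×2 + 4×3 + 6×2 = 48
Farid: 6×3 + 6×1 + 4×2 + 6×3 = 50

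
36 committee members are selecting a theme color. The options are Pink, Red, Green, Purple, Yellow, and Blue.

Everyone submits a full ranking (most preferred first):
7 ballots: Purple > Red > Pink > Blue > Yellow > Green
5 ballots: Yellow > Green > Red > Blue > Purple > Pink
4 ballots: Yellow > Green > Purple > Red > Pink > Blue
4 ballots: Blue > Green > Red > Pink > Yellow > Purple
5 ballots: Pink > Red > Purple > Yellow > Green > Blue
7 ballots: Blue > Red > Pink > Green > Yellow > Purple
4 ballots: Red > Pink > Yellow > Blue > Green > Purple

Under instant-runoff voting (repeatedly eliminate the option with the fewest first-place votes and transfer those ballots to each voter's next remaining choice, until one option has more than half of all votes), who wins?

Pink

Round 1: Pink 5, Red 4, Green 0, Purple 7, Yellow 9, Blue 11. Green eliminated.
Round 2: Pink 5, Red 4, Purple 7, Yellow 9, Blue 11. Red eliminated.
Round 3: Pink 9, Purple 7, Yellow 9, Blue 11. Purple eliminated.
Round 4: Pink 16, Yellow 9, Blue 11. Yellow eliminated.
Round 5: Pink 20, Blue 16. Pink has a majority (≥19).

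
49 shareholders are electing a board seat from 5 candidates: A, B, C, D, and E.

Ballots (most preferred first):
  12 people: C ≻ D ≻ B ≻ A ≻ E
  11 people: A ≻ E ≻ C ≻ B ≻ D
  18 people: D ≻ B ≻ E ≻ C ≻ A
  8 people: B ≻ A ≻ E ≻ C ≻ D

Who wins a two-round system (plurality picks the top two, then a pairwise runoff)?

Round 1 first-place votes: A 11, B 8, C 12, D 18, E 0. D and C advance.
Runoff: D is ranked above C on 18 ballots, C above D on 31.

C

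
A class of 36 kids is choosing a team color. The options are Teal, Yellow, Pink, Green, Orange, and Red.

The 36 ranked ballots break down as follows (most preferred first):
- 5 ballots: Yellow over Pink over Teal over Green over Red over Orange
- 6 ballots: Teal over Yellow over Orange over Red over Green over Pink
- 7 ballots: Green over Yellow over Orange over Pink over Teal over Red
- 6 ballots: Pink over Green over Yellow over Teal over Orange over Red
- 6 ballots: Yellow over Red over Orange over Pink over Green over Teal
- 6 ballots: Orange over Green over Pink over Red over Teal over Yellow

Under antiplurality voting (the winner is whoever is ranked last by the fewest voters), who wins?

Last-place votes: Teal 6, Yellow 6, Pink 6, Green 0, Orange 5, Red 13.

Green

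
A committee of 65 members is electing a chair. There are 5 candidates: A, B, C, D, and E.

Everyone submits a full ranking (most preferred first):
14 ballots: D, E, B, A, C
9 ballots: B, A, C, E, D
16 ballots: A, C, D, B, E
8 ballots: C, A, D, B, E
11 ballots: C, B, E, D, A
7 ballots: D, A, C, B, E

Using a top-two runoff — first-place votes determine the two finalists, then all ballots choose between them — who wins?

C

Round 1 first-place votes: A 16, B 9, C 19, D 21, E 0. D and C advance.
Runoff: D is ranked above C on 21 ballots, C above D on 44.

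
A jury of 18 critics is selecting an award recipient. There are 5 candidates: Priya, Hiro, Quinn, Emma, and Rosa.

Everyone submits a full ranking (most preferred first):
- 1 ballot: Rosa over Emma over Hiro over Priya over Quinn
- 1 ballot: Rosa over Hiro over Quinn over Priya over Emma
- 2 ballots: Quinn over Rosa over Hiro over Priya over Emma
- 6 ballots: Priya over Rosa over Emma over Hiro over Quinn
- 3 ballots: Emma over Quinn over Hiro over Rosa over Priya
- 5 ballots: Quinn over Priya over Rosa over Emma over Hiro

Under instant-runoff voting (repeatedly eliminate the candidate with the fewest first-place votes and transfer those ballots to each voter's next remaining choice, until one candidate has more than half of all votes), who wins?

Round 1: Priya 6, Hiro 0, Quinn 7, Emma 3, Rosa 2. Hiro eliminated.
Round 2: Priya 6, Quinn 7, Emma 3, Rosa 2. Rosa eliminated.
Round 3: Priya 6, Quinn 8, Emma 4. Emma eliminated.
Round 4: Priya 7, Quinn 11. Quinn has a majority (≥10).

Quinn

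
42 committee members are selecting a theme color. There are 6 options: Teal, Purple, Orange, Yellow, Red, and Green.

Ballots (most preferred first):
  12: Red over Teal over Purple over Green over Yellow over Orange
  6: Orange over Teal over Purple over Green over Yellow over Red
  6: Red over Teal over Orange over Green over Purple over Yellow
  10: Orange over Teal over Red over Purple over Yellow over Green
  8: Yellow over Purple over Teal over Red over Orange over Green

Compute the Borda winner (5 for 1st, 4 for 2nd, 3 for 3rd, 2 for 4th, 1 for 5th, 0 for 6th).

Teal: 12×4 + 6×4 + 6×4 + 10×4 + 8×3 = 160
Purple: 12×3 + 6×3 + 6×1 + 10×2 + 8×4 = 112
Orange: 12×0 + 6×5 + 6×3 + 10×5 + 8×1 = 106
Yellow: 12×1 + 6×1 + 6×0 + 10×1 + 8×5 = 68
Red: 12×5 + 6×0 + 6×5 + 10×3 + 8×2 = 136
Green: 12×2 + 6×2 + 6×2 + 10×0 + 8×0 = 48

Teal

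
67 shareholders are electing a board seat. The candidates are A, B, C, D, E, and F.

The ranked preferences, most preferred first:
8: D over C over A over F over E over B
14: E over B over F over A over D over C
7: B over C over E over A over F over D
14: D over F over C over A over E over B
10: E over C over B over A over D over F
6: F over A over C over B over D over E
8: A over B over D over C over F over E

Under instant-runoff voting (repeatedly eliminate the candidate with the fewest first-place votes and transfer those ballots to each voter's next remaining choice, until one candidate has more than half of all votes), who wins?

D

Round 1: A 8, B 7, C 0, D 22, E 24, F 6. C eliminated.
Round 2: A 8, B 7, D 22, E 24, F 6. F eliminated.
Round 3: A 14, B 7, D 22, E 24. B eliminated.
Round 4: A 14, D 22, E 31. A eliminated.
Round 5: D 36, E 31. D has a majority (≥34).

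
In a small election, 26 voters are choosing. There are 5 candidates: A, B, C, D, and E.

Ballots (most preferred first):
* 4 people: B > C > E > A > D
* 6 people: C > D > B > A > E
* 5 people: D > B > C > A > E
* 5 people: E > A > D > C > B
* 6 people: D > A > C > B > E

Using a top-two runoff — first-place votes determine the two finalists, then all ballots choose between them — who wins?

D

Round 1 first-place votes: A 0, B 4, C 6, D 11, E 5. D and C advance.
Runoff: D is ranked above C on 16 ballots, C above D on 10.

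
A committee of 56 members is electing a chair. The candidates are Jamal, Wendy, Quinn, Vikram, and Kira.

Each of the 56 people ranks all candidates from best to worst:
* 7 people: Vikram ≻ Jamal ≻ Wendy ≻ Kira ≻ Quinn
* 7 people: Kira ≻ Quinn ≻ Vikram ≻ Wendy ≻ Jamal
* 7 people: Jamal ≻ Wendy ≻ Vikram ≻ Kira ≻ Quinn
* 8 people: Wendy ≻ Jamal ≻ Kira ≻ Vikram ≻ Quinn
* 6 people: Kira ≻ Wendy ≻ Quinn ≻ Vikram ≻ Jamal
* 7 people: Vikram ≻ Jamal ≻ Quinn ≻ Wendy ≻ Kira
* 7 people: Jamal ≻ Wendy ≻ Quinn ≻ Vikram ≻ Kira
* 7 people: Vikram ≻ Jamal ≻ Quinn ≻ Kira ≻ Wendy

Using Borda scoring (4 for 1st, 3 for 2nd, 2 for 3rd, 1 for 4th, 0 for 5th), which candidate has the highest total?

Jamal: 7×3 + 7×0 + 7×4 + 8×3 + 6×0 + 7×3 + 7×4 + 7×3 = 143
Wendy: 7×2 + 7×1 + 7×3 + 8×4 + 6×3 + 7×1 + 7×3 + 7×0 = 120
Quinn: 7×0 + 7×3 + 7×0 + 8×0 + 6×2 + 7×2 + 7×2 + 7×2 = 75
Vikram: 7×4 + 7×2 + 7×2 + 8×1 + 6×1 + 7×4 + 7×1 + 7×4 = 133
Kira: 7×1 + 7×4 + 7×1 + 8×2 + 6×4 + 7×0 + 7×0 + 7×1 = 89

Jamal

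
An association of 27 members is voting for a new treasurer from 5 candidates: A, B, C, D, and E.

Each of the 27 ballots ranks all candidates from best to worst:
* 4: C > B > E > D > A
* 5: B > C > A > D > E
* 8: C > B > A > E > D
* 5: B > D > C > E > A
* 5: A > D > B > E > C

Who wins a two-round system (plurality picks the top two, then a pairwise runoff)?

Round 1 first-place votes: A 5, B 10, C 12, D 0, E 0. C and B advance.
Runoff: C is ranked above B on 12 ballots, B above C on 15.

B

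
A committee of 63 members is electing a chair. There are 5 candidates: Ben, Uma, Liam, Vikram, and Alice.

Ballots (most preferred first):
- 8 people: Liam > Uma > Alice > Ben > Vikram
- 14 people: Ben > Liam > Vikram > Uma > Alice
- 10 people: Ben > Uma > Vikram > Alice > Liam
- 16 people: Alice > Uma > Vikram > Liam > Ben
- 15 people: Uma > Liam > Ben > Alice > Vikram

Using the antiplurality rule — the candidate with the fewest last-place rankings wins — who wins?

Last-place votes: Ben 16, Uma 0, Liam 10, Vikram 23, Alice 14.

Uma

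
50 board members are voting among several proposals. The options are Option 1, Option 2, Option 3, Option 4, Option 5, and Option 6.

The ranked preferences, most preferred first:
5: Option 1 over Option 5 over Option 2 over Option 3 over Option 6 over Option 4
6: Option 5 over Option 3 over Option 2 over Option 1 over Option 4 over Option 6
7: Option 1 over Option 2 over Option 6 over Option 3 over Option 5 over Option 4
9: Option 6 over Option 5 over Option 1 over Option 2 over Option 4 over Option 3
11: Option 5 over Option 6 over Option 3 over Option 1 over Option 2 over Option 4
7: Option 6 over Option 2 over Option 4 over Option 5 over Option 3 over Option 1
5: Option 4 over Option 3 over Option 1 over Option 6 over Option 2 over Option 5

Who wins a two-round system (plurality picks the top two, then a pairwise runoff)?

Round 1 first-place votes: Option 1 12, Option 2 0, Option 3 0, Option 4 5, Option 5 17, Option 6 16. Option 5 and Option 6 advance.
Runoff: Option 5 is ranked above Option 6 on 22 ballots, Option 6 above Option 5 on 28.

Option 6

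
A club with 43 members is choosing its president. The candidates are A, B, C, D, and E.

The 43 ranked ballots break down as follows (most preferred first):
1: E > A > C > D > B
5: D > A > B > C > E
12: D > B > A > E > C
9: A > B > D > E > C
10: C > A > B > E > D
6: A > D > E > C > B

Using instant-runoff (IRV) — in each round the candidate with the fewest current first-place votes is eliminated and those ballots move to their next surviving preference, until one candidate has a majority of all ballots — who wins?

Round 1: A 15, B 0, C 10, D 17, E 1. B eliminated.
Round 2: A 15, C 10, D 17, E 1. E eliminated.
Round 3: A 16, C 10, D 17. C eliminated.
Round 4: A 26, D 17. A has a majority (≥22).

A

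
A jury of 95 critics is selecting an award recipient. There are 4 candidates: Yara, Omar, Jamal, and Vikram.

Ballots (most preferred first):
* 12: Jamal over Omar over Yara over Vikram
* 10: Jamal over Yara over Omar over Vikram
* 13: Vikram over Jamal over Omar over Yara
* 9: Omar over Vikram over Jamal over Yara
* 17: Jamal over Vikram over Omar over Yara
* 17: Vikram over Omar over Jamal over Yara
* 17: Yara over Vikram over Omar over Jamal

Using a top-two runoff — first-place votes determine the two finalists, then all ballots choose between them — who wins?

Vikram

Round 1 first-place votes: Yara 17, Omar 9, Jamal 39, Vikram 30. Jamal and Vikram advance.
Runoff: Jamal is ranked above Vikram on 39 ballots, Vikram above Jamal on 56.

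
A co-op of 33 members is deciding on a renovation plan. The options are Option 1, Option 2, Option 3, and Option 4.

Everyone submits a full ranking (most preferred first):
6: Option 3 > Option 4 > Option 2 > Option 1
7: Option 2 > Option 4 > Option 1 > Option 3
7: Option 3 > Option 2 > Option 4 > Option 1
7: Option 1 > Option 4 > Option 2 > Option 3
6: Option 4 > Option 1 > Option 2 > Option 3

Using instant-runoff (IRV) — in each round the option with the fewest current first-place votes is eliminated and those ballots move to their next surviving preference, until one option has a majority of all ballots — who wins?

Round 1: Option 1 7, Option 2 7, Option 3 13, Option 4 6. Option 4 eliminated.
Round 2: Option 1 13, Option 2 7, Option 3 13. Option 2 eliminated.
Round 3: Option 1 20, Option 3 13. Option 1 has a majority (≥17).

Option 1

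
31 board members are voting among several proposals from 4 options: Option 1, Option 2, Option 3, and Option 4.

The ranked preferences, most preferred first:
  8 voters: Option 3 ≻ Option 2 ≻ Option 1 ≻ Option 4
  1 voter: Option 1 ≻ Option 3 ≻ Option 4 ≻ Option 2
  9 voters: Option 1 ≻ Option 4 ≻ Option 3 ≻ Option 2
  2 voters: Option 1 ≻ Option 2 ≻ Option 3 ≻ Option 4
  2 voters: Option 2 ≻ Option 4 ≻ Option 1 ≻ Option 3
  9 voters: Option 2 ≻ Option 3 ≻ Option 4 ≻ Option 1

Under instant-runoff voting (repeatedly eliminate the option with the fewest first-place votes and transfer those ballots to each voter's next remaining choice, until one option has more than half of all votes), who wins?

Round 1: Option 1 12, Option 2 11, Option 3 8, Option 4 0. Option 4 eliminated.
Round 2: Option 1 12, Option 2 11, Option 3 8. Option 3 eliminated.
Round 3: Option 1 12, Option 2 19. Option 2 has a majority (≥16).

Option 2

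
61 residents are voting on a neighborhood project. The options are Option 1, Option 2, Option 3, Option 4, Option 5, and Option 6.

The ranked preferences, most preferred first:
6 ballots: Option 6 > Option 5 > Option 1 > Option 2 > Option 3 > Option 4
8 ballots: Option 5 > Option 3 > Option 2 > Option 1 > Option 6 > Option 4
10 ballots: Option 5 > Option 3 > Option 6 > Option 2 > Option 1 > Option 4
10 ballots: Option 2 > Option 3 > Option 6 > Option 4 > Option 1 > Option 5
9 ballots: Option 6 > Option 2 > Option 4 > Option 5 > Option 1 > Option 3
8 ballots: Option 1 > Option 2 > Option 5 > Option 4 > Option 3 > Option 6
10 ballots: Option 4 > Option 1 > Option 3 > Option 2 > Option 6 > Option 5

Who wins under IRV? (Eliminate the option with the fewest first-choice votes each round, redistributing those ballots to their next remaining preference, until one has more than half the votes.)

Option 2

Round 1: Option 1 8, Option 2 10, Option 3 0, Option 4 10, Option 5 18, Option 6 15. Option 3 eliminated.
Round 2: Option 1 8, Option 2 10, Option 4 10, Option 5 18, Option 6 15. Option 1 eliminated.
Round 3: Option 2 18, Option 4 10, Option 5 18, Option 6 15. Option 4 eliminated.
Round 4: Option 2 28, Option 5 18, Option 6 15. Option 6 eliminated.
Round 5: Option 2 37, Option 5 24. Option 2 has a majority (≥31).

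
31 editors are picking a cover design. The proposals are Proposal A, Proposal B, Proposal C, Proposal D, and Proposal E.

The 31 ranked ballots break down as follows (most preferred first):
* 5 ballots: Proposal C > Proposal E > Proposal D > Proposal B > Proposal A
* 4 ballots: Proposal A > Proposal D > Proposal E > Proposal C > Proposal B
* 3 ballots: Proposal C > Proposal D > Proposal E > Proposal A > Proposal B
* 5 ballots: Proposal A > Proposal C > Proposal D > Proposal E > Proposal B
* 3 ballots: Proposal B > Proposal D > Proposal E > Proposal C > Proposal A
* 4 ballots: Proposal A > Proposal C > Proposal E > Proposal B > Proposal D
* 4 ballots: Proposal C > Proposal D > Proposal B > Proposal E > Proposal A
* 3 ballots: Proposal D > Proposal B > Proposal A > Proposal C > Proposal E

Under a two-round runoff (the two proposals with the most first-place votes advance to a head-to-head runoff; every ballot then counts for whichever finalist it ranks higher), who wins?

Proposal A

Round 1 first-place votes: Proposal A 13, Proposal B 3, Proposal C 12, Proposal D 3, Proposal E 0. Proposal A and Proposal C advance.
Runoff: Proposal A is ranked above Proposal C on 16 ballots, Proposal C above Proposal A on 15.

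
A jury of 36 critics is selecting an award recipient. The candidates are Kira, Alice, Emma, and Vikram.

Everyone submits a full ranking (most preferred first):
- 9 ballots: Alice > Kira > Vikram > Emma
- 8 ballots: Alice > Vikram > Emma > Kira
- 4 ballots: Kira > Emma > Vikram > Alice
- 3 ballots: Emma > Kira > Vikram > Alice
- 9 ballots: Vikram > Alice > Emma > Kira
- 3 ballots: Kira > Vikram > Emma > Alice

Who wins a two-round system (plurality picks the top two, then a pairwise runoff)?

Round 1 first-place votes: Kira 7, Alice 17, Emma 3, Vikram 9. Alice and Vikram advance.
Runoff: Alice is ranked above Vikram on 17 ballots, Vikram above Alice on 19.

Vikram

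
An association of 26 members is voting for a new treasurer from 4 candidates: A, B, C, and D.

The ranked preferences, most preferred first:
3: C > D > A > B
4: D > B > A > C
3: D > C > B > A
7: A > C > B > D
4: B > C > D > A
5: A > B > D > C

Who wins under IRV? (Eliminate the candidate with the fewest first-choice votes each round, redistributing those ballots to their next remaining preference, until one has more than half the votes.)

Round 1: A 12, B 4, C 3, D 7. C eliminated.
Round 2: A 12, B 4, D 10. B eliminated.
Round 3: A 12, D 14. D has a majority (≥14).

D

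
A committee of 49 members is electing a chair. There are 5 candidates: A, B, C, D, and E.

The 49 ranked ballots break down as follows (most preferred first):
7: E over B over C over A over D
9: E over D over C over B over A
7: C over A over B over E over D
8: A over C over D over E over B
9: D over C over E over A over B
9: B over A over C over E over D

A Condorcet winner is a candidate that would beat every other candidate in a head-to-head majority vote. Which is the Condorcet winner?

C vs A: 32–17
C vs B: 33–16
C vs D: 31–18
C vs E: 33–16
C beats every other candidate.

C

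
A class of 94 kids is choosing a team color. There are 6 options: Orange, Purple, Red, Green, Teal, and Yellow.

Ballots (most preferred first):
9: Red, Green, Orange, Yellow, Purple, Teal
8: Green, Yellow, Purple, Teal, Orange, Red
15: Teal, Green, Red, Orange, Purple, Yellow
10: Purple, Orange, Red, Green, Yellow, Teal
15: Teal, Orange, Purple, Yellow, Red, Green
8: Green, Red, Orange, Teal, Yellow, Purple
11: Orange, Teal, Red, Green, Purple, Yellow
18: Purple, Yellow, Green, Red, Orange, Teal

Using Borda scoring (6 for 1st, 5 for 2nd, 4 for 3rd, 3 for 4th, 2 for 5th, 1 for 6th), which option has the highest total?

Orange: 9×4 + 8×2 + 15×3 + 10×5 + 15×5 + 8×4 + 11×6 + 18×2 = 356
Purple: 9×2 + 8×4 + 15×2 + 10×6 + 15×4 + 8×1 + 11×2 + 18×6 = 338
Red: 9×6 + 8×1 + 15×4 + 10×4 + 15×2 + 8×5 + 11×4 + 18×3 = 330
Green: 9×5 + 8×6 + 15×5 + 10×3 + 15×1 + 8×6 + 11×3 + 18×4 = 366
Teal: 9×1 + 8×3 + 15×6 + 10×1 + 15×6 + 8×3 + 11×5 + 18×1 = 320
Yellow: 9×3 + 8×5 + 15×1 + 10×2 + 15×3 + 8×2 + 11×1 + 18×5 = 264

Green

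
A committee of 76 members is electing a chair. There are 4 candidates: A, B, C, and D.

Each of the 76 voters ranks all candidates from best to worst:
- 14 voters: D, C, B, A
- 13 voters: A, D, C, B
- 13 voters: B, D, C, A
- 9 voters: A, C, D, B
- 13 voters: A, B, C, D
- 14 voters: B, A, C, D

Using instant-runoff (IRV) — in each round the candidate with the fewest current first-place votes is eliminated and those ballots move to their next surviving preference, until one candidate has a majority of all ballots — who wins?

B

Round 1: A 35, B 27, C 0, D 14. C eliminated.
Round 2: A 35, B 27, D 14. D eliminated.
Round 3: A 35, B 41. B has a majority (≥39).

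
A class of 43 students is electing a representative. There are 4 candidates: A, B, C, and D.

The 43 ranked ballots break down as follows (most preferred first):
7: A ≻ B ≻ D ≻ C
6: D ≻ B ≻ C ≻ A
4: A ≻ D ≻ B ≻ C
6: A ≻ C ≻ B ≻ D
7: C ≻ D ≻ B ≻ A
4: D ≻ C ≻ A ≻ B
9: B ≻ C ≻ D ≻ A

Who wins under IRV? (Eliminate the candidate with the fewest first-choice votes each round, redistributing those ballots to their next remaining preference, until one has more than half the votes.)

D

Round 1: A 17, B 9, C 7, D 10. C eliminated.
Round 2: A 17, B 9, D 17. B eliminated.
Round 3: A 17, D 26. D has a majority (≥22).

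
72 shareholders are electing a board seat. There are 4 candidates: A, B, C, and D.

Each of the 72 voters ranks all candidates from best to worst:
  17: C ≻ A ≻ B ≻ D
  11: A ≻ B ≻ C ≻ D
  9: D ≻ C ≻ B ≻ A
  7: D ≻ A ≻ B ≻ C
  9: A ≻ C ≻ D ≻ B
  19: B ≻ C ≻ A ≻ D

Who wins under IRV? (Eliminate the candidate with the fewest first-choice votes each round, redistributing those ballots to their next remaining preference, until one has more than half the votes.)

Round 1: A 20, B 19, C 17, D 16. D eliminated.
Round 2: A 27, B 19, C 26. B eliminated.
Round 3: A 27, C 45. C has a majority (≥37).

C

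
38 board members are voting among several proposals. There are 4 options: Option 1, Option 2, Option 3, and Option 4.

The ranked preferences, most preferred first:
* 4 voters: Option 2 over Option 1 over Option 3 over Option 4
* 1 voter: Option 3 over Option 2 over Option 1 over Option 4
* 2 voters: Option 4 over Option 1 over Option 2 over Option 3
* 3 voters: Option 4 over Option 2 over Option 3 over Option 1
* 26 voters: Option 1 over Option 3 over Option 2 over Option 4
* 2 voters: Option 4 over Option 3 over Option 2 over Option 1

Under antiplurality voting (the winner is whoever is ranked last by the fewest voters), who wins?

Option 2

Last-place votes: Option 1 5, Option 2 0, Option 3 2, Option 4 31.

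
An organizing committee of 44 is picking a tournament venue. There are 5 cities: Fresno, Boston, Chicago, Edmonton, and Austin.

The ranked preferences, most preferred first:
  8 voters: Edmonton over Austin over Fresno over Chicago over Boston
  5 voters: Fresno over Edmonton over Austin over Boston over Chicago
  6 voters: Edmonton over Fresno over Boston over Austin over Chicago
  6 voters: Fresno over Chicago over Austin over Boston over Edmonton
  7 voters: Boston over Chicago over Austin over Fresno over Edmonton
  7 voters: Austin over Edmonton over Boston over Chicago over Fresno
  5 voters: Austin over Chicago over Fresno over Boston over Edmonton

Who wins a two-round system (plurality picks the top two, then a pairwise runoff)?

Austin

Round 1 first-place votes: Fresno 11, Boston 7, Chicago 0, Edmonton 14, Austin 12. Edmonton and Austin advance.
Runoff: Edmonton is ranked above Austin on 19 ballots, Austin above Edmonton on 25.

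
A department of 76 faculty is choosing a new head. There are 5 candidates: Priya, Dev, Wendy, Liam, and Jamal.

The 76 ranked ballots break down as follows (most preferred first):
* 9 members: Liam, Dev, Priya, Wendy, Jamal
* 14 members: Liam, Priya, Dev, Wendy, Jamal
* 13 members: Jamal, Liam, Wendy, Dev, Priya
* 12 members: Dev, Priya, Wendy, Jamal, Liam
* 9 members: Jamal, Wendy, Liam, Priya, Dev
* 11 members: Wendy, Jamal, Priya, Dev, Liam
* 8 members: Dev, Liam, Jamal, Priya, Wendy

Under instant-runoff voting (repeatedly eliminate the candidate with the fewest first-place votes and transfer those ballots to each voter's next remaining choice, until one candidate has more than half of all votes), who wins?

Jamal

Round 1: Priya 0, Dev 20, Wendy 11, Liam 23, Jamal 22. Priya eliminated.
Round 2: Dev 20, Wendy 11, Liam 23, Jamal 22. Wendy eliminated.
Round 3: Dev 20, Liam 23, Jamal 33. Dev eliminated.
Round 4: Liam 31, Jamal 45. Jamal has a majority (≥39).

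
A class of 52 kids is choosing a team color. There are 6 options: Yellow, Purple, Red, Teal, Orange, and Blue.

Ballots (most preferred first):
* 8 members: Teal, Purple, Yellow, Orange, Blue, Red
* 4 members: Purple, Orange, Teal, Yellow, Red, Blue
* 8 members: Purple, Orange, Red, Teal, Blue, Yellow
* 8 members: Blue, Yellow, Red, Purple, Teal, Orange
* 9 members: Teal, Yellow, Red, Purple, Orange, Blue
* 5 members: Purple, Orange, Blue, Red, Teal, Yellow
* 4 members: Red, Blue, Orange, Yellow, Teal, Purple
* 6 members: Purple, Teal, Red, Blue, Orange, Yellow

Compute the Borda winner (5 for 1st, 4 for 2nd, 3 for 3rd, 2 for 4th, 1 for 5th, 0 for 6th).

Purple

Yellow: 8×3 + 4×2 + 8×0 + 8×4 + 9×4 + 5×0 + 4×2 + 6×0 = 108
Purple: 8×4 + 4×5 + 8×5 + 8×2 + 9×2 + 5×5 + 4×0 + 6×5 = 181
Red: 8×0 + 4×1 + 8×3 + 8×3 + 9×3 + 5×2 + 4×5 + 6×3 = 127
Teal: 8×5 + 4×3 + 8×2 + 8×1 + 9×5 + 5×1 + 4×1 + 6×4 = 154
Orange: 8×2 + 4×4 + 8×4 + 8×0 + 9×1 + 5×4 + 4×3 + 6×1 = 111
Blue: 8×1 + 4×0 + 8×1 + 8×5 + 9×0 + 5×3 + 4×4 + 6×2 = 99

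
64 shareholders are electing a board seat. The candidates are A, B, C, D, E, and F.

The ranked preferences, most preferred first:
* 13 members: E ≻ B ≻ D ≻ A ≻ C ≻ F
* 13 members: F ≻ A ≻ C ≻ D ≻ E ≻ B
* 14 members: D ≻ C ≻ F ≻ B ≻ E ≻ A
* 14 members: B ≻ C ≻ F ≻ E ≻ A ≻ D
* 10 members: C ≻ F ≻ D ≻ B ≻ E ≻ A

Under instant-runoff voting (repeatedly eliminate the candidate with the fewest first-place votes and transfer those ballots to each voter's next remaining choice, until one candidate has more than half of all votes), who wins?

F

Round 1: A 0, B 14, C 10, D 14, E 13, F 13. A eliminated.
Round 2: B 14, C 10, D 14, E 13, F 13. C eliminated.
Round 3: B 14, D 14, E 13, F 23. E eliminated.
Round 4: B 27, D 14, F 23. D eliminated.
Round 5: B 27, F 37. F has a majority (≥33).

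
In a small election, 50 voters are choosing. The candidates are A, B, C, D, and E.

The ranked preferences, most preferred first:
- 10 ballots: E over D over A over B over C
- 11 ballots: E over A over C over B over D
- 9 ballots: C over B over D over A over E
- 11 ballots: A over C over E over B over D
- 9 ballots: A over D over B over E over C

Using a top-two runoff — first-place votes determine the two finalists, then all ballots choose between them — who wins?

A

Round 1 first-place votes: A 20, B 0, C 9, D 0, E 21. E and A advance.
Runoff: E is ranked above A on 21 ballots, A above E on 29.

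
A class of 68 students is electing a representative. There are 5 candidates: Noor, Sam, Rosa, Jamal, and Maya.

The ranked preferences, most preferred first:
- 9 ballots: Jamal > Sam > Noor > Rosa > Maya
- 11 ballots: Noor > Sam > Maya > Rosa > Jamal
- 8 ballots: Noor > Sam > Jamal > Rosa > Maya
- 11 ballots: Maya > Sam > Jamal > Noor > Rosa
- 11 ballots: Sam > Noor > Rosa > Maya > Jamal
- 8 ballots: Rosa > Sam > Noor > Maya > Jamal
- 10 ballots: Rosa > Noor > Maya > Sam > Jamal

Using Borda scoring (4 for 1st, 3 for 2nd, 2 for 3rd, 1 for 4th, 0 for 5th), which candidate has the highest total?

Sam

Noor: 9×2 + 11×4 + 8×4 + 11×1 + 11×3 + 8×2 + 10×3 = 184
Sam: 9×3 + 11×3 + 8×3 + 11×3 + 11×4 + 8×3 + 10×1 = 195
Rosa: 9×1 + 11×1 + 8×1 + 11×0 + 11×2 + 8×4 + 10×4 = 122
Jamal: 9×4 + 11×0 + 8×2 + 11×2 + 11×0 + 8×0 + 10×0 = 74
Maya: 9×0 + 11×2 + 8×0 + 11×4 + 11×1 + 8×1 + 10×2 = 105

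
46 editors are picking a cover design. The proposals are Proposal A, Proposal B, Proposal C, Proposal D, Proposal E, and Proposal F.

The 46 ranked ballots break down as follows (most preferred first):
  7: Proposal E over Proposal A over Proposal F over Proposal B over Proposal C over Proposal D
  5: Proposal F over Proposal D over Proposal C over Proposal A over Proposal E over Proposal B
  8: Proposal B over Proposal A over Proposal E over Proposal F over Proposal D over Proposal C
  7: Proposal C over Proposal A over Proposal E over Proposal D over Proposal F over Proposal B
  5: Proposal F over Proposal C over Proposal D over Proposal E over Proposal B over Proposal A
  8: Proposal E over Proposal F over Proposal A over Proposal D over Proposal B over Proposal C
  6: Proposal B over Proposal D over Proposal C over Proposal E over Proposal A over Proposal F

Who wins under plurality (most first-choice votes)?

First-place votes: Proposal A 0, Proposal B 14, Proposal C 7, Proposal D 0, Proposal E 15, Proposal F 10.

Proposal E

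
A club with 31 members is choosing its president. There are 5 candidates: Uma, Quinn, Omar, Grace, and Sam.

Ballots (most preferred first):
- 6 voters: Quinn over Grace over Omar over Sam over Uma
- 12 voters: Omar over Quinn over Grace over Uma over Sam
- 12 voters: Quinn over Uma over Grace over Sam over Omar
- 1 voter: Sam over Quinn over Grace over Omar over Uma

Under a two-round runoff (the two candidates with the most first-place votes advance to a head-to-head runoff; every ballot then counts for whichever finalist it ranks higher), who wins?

Quinn

Round 1 first-place votes: Uma 0, Quinn 18, Omar 12, Grace 0, Sam 1. Quinn and Omar advance.
Runoff: Quinn is ranked above Omar on 19 ballots, Omar above Quinn on 12.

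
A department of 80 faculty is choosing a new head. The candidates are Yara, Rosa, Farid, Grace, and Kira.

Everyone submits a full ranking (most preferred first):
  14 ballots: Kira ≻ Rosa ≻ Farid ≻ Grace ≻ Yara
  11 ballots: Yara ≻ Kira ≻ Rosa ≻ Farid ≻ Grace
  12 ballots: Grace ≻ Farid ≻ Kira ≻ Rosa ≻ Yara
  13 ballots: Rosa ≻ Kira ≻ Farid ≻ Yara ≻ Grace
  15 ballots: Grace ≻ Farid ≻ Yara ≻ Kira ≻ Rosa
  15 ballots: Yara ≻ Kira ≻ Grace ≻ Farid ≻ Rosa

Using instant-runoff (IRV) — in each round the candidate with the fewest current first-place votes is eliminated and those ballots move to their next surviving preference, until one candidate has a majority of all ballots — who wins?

Round 1: Yara 26, Rosa 13, Farid 0, Grace 27, Kira 14. Farid eliminated.
Round 2: Yara 26, Rosa 13, Grace 27, Kira 14. Rosa eliminated.
Round 3: Yara 26, Grace 27, Kira 27. Yara eliminated.
Round 4: Grace 27, Kira 53. Kira has a majority (≥41).

Kira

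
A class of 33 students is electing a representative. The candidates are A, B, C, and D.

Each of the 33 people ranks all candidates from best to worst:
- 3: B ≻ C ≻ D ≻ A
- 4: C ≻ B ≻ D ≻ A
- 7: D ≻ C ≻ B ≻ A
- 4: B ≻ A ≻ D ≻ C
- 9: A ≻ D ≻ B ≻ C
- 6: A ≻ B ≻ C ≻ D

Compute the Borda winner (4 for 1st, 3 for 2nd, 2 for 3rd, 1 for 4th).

B

A: 3×1 + 4×1 + 7×1 + 4×3 + 9×4 + 6×4 = 86
B: 3×4 + 4×3 + 7×2 + 4×4 + 9×2 + 6×3 = 90
C: 3×3 + 4×4 + 7×3 + 4×1 + 9×1 + 6×2 = 71
D: 3×2 + 4×2 + 7×4 + 4×2 + 9×3 + 6×1 = 83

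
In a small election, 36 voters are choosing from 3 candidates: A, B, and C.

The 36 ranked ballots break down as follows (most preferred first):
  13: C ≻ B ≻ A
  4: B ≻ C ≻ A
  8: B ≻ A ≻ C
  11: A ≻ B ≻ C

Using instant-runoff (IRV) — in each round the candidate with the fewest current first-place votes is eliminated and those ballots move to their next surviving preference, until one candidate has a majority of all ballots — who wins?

Round 1: A 11, B 12, C 13. A eliminated.
Round 2: B 23, C 13. B has a majority (≥19).

B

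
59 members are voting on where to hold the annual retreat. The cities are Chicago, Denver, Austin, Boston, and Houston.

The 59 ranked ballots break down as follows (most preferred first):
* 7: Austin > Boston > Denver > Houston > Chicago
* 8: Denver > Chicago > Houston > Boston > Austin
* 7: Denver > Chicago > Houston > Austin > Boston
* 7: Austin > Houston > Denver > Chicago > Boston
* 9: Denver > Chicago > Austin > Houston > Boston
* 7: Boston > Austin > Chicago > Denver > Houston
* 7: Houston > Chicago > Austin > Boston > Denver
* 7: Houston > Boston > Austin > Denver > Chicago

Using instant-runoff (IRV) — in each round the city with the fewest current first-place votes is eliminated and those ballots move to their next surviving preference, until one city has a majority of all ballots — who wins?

Round 1: Chicago 0, Denver 24, Austin 14, Boston 7, Houston 14. Chicago eliminated.
Round 2: Denver 24, Austin 14, Boston 7, Houston 14. Boston eliminated.
Round 3: Denver 24, Austin 21, Houston 14. Houston eliminated.
Round 4: Denver 24, Austin 35. Austin has a majority (≥30).

Austin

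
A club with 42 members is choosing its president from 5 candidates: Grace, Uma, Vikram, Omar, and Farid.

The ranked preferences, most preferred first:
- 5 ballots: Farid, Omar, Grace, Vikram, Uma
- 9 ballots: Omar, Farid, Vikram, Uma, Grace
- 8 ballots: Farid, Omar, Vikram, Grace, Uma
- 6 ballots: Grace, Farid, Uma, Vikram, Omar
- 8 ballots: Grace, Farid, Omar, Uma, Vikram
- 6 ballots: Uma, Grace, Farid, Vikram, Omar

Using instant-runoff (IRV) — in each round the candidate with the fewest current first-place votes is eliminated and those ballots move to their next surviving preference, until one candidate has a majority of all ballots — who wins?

Farid

Round 1: Grace 14, Uma 6, Vikram 0, Omar 9, Farid 13. Vikram eliminated.
Round 2: Grace 14, Uma 6, Omar 9, Farid 13. Uma eliminated.
Round 3: Grace 20, Omar 9, Farid 13. Omar eliminated.
Round 4: Grace 20, Farid 22. Farid has a majority (≥22).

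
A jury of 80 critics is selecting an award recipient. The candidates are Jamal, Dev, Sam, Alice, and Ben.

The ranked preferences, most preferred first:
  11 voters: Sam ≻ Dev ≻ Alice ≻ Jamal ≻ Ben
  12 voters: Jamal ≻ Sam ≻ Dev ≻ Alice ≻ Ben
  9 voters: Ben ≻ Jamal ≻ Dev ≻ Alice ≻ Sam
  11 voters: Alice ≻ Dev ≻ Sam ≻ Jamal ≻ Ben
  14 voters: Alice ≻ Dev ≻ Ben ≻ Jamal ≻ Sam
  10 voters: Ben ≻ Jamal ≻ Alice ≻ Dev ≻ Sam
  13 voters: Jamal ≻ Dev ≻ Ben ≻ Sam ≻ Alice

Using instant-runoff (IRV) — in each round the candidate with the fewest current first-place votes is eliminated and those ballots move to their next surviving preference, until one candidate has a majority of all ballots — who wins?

Round 1: Jamal 25, Dev 0, Sam 11, Alice 25, Ben 19. Dev eliminated.
Round 2: Jamal 25, Sam 11, Alice 25, Ben 19. Sam eliminated.
Round 3: Jamal 25, Alice 36, Ben 19. Ben eliminated.
Round 4: Jamal 44, Alice 36. Jamal has a majority (≥41).

Jamal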